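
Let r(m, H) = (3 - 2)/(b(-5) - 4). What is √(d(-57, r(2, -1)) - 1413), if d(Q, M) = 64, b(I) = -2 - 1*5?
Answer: I*√1349 ≈ 36.729*I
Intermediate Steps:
b(I) = -7 (b(I) = -2 - 5 = -7)
r(m, H) = -1/11 (r(m, H) = (3 - 2)/(-7 - 4) = 1/(-11) = 1*(-1/11) = -1/11)
√(d(-57, r(2, -1)) - 1413) = √(64 - 1413) = √(-1349) = I*√1349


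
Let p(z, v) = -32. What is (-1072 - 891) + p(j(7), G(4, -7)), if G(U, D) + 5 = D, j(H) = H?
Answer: -1995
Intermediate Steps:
G(U, D) = -5 + D
(-1072 - 891) + p(j(7), G(4, -7)) = (-1072 - 891) - 32 = -1963 - 32 = -1995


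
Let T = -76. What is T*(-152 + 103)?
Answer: 3724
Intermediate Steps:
T*(-152 + 103) = -76*(-152 + 103) = -76*(-49) = 3724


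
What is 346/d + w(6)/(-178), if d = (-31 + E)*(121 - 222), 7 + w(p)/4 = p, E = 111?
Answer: -7317/359560 ≈ -0.020350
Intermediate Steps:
w(p) = -28 + 4*p
d = -8080 (d = (-31 + 111)*(121 - 222) = 80*(-101) = -8080)
346/d + w(6)/(-178) = 346/(-8080) + (-28 + 4*6)/(-178) = 346*(-1/8080) + (-28 + 24)*(-1/178) = -173/4040 - 4*(-1/178) = -173/4040 + 2/89 = -7317/359560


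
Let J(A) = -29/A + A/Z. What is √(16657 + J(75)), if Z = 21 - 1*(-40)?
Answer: √13946362473/915 ≈ 129.07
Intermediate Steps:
Z = 61 (Z = 21 + 40 = 61)
J(A) = -29/A + A/61
√(16657 + J(75)) = √(16657 + (-29/75 + (1/61)*75)) = √(16657 + (-29*1/75 + 75/61)) = √(16657 + (-29/75 + 75/61)) = √(16657 + 3856/4575) = √(76209631/4575) = √13946362473/915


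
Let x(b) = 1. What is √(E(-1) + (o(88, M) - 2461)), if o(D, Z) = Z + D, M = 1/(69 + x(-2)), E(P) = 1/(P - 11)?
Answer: I*√104652345/210 ≈ 48.714*I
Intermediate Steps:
E(P) = 1/(-11 + P)
M = 1/70 (M = 1/(69 + 1) = 1/70 ≈ 0.014286)
o(D, Z) = D + Z
√(E(-1) + (o(88, M) - 2461)) = √(1/(-11 - 1) + ((88 + 1/70) - 2461)) = √(1/(-12) + (6161/70 - 2461)) = √(-1/12 - 166109/70) = √(-996689/420) = I*√104652345/210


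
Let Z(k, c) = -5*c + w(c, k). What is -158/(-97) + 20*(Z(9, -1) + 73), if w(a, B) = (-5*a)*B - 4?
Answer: 231018/97 ≈ 2381.6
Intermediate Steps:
w(a, B) = -4 - 5*B*a (w(a, B) = -5*B*a - 4 = -4 - 5*B*a)
Z(k, c) = -4 - 5*c - 5*c*k (Z(k, c) = -5*c + (-4 - 5*k*c) = -5*c + (-4 - 5*c*k) = -4 - 5*c - 5*c*k)
-158/(-97) + 20*(Z(9, -1) + 73) = -158/(-97) + 20*((-4 - 5*(-1) - 5*(-1)*9) + 73) = -158*(-1/97) + 20*((-4 + 5 + 45) + 73) = 158/97 + 20*(46 + 73) = 158/97 + 20*119 = 158/97 + 2380 = 231018/97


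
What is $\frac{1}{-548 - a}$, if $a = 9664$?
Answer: $- \frac{1}{10212} \approx -9.7924 \cdot 10^{-5}$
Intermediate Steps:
$\frac{1}{-548 - a} = \frac{1}{-548 - 9664} = \frac{1}{-10212} = - \frac{1}{10212}$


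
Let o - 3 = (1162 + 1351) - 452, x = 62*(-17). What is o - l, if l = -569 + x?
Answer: 3687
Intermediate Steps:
x = -1054
l = -1623 (l = -569 - 1054 = -1623)
o = 2064 (o = 3 + ((1162 + 1351) - 452) = 3 + (2513 - 452) = 3 + 2061 = 2064)
o - l = 2064 - 1*(-1623) = 2064 + 1623 = 3687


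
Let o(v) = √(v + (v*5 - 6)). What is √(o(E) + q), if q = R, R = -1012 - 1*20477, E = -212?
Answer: √(-21489 + 3*I*√142) ≈ 0.122 + 146.59*I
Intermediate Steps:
o(v) = √(-6 + 6*v) (o(v) = √(v + (5*v - 6)) = √(v + (-6 + 5*v)) = √(-6 + 6*v))
R = -21489 (R = -1012 - 20477 = -21489)
q = -21489
√(o(E) + q) = √(√(-6 + 6*(-212)) - 21489) = √(√(-6 - 1272) - 21489) = √(√(-1278) - 21489) = √(3*I*√142 - 21489) = √(-21489 + 3*I*√142)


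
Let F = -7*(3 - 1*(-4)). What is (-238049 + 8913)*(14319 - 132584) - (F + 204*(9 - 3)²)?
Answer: 27098761745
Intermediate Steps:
F = -49 (F = -7*(3 + 4) = -7*7 = -49)
(-238049 + 8913)*(14319 - 132584) - (F + 204*(9 - 3)²) = (-238049 + 8913)*(14319 - 132584) - (-49 + 204*(9 - 3)²) = -229136*(-118265) - (-49 + 204*6²) = 27098769040 - (-49 + 204*36) = 27098769040 - (-49 + 7344) = 27098769040 - 1*7295 = 27098769040 - 7295 = 27098761745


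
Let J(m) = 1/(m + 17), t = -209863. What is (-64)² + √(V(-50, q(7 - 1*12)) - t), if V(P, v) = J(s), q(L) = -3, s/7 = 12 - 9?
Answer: 4096 + √303042210/38 ≈ 4554.1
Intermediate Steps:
s = 21 (s = 7*(12 - 9) = 7*3 = 21)
J(m) = 1/(17 + m)
V(P, v) = 1/38 (V(P, v) = 1/(17 + 21) = 1/38)
(-64)² + √(V(-50, q(7 - 1*12)) - t) = (-64)² + √(1/38 - 1*(-209863)) = 4096 + √(1/38 + 209863) = 4096 + √(7974795/38) = 4096 + √303042210/38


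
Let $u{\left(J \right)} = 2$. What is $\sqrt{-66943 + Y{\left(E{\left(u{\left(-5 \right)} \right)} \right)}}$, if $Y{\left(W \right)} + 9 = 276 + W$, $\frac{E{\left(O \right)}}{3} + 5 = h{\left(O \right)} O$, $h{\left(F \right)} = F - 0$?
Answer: $i \sqrt{66679} \approx 258.22 i$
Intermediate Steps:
$h{\left(F \right)} = F$ ($h{\left(F \right)} = F + 0 = F$)
$E{\left(O \right)} = -15 + 3 O^{2}$ ($E{\left(O \right)} = -15 + 3 O O = -15 + 3 O^{2}$)
$Y{\left(W \right)} = 267 + W$ ($Y{\left(W \right)} = -9 + \left(276 + W\right) = 267 + W$)
$\sqrt{-66943 + Y{\left(E{\left(u{\left(-5 \right)} \right)} \right)}} = \sqrt{-66943 + \left(267 - \left(15 - 3 \cdot 2^{2}\right)\right)} = \sqrt{-66943 + \left(267 + \left(-15 + 3 \cdot 4\right)\right)} = \sqrt{-66943 + \left(267 + \left(-15 + 12\right)\right)} = \sqrt{-66943 + \left(267 - 3\right)} = \sqrt{-66943 + 264} = \sqrt{-66679} = i \sqrt{66679}$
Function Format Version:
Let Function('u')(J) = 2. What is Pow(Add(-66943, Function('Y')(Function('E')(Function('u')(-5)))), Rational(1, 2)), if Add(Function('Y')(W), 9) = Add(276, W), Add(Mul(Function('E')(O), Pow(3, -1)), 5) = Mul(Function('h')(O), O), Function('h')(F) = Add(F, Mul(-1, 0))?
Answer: Mul(I, Pow(66679, Rational(1, 2))) ≈ Mul(258.22, I)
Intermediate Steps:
Function('h')(F) = F (Function('h')(F) = Add(F, 0) = F)
Function('E')(O) = Add(-15, Mul(3, Pow(O, 2))) (Function('E')(O) = Add(-15, Mul(3, Mul(O, O))) = Add(-15, Mul(3, Pow(O, 2))))
Function('Y')(W) = Add(267, W) (Function('Y')(W) = Add(-9, Add(276, W)) = Add(267, W))
Pow(Add(-66943, Function('Y')(Function('E')(Function('u')(-5)))), Rational(1, 2)) = Pow(Add(-66943, Add(267, Add(-15, Mul(3, Pow(2, 2))))), Rational(1, 2)) = Pow(Add(-66943, Add(267, Add(-15, Mul(3, 4)))), Rational(1, 2)) = Pow(Add(-66943, Add(267, Add(-15, 12))), Rational(1, 2)) = Pow(Add(-66943, Add(267, -3)), Rational(1, 2)) = Pow(Add(-66943, 264), Rational(1, 2)) = Pow(-66679, Rational(1, 2)) = Mul(I, Pow(66679, Rational(1, 2)))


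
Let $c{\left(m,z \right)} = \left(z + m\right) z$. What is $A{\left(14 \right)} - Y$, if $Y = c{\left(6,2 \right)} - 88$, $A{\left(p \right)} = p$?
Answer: $86$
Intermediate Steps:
$c{\left(m,z \right)} = z \left(m + z\right)$ ($c{\left(m,z \right)} = \left(m + z\right) z = z \left(m + z\right)$)
$Y = -72$ ($Y = 2 \left(6 + 2\right) - 88 = 2 \cdot 8 - 88 = 16 - 88 = -72$)
$A{\left(14 \right)} - Y = 14 - -72 = 14 + 72 = 86$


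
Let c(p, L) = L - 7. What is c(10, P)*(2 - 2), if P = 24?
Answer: 0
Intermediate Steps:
c(p, L) = -7 + L
c(10, P)*(2 - 2) = (-7 + 24)*(2 - 2) = 17*0 = 0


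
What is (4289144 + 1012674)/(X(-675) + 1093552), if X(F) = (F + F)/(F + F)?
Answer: 5301818/1093553 ≈ 4.8483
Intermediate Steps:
X(F) = 1 (X(F) = (2*F)/((2*F)) = (2*F)*(1/(2*F)) = 1)
(4289144 + 1012674)/(X(-675) + 1093552) = (4289144 + 1012674)/(1 + 1093552) = 5301818/1093553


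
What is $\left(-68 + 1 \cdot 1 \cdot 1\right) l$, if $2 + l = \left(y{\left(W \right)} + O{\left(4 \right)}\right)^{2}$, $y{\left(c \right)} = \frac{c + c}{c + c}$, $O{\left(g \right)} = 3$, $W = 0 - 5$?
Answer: $-938$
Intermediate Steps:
$W = -5$ ($W = 0 - 5 = -5$)
$y{\left(c \right)} = 1$ ($y{\left(c \right)} = \frac{2 c}{2 c} = 2 c \frac{1}{2 c} = 1$)
$l = 14$ ($l = -2 + \left(1 + 3\right)^{2} = -2 + 4^{2} = -2 + 16 = 14$)
$\left(-68 + 1 \cdot 1 \cdot 1\right) l = \left(-68 + 1 \cdot 1 \cdot 1\right) 14 = \left(-68 + 1 \cdot 1\right) 14 = \left(-68 + 1\right) 14 = \left(-67\right) 14 = -938$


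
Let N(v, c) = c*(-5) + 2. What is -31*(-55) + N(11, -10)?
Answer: 1757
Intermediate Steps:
N(v, c) = 2 - 5*c (N(v, c) = -5*c + 2 = 2 - 5*c)
-31*(-55) + N(11, -10) = -31*(-55) + (2 - 5*(-10)) = 1705 + (2 + 50) = 1705 + 52 = 1757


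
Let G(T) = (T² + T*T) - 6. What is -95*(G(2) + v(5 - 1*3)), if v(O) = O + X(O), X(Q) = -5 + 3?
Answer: -190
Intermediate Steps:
X(Q) = -2
G(T) = -6 + 2*T² (G(T) = (T² + T²) - 6 = 2*T² - 6 = -6 + 2*T²)
v(O) = -2 + O (v(O) = O - 2 = -2 + O)
-95*(G(2) + v(5 - 1*3)) = -95*((-6 + 2*2²) + (-2 + (5 - 1*3))) = -95*((-6 + 2*4) + (-2 + (5 - 3))) = -95*((-6 + 8) + (-2 + 2)) = -95*(2 + 0) = -95*2 = -190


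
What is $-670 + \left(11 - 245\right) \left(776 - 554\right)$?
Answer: $-52618$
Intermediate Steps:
$-670 + \left(11 - 245\right) \left(776 - 554\right) = -670 - 51948 = -52618$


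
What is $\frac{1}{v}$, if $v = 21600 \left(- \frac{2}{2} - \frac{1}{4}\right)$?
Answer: $- \frac{1}{27000} \approx -3.7037 \cdot 10^{-5}$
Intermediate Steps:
$v = -27000$ ($v = 21600 \left(\left(-2\right) \frac{1}{2} - \frac{1}{4}\right) = 21600 \left(-1 - \frac{1}{4}\right) = 21600 \left(- \frac{5}{4}\right) = -27000$)
$\frac{1}{v} = \frac{1}{-27000} = - \frac{1}{27000}$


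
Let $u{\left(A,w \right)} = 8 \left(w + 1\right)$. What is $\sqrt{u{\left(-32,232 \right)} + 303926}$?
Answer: $\sqrt{305790} \approx 552.98$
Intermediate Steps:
$u{\left(A,w \right)} = 8 + 8 w$ ($u{\left(A,w \right)} = 8 \left(1 + w\right) = 8 + 8 w$)
$\sqrt{u{\left(-32,232 \right)} + 303926} = \sqrt{\left(8 + 8 \cdot 232\right) + 303926} = \sqrt{\left(8 + 1856\right) + 303926} = \sqrt{1864 + 303926} = \sqrt{305790}$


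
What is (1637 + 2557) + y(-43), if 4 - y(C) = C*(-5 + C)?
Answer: 2134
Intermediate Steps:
y(C) = 4 - C*(-5 + C)
(1637 + 2557) + y(-43) = (1637 + 2557) + (4 - 1*(-43)² + 5*(-43)) = 4194 + (4 - 1*1849 - 215) = 4194 + (4 - 1849 - 215) = 4194 - 2060 = 2134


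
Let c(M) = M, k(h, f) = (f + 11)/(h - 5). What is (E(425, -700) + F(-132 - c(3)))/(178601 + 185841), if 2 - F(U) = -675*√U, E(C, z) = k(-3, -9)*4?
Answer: 1/364442 + 2025*I*√15/364442 ≈ 2.7439e-6 + 0.02152*I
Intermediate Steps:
k(h, f) = (11 + f)/(-5 + h)
E(C, z) = -1 (E(C, z) = ((11 - 9)/(-5 - 3))*4 = (2/(-8))*4 = -⅛*2*4 = -¼*4 = -1)
F(U) = 2 + 675*√U (F(U) = 2 - (-675)*√U = 2 + 675*√U)
(E(425, -700) + F(-132 - c(3)))/(178601 + 185841) = (-1 + (2 + 675*√(-132 - 1*3)))/(178601 + 185841) = (-1 + (2 + 675*√(-132 - 3)))/364442 = (-1 + (2 + 675*√(-135)))*(1/364442) = (-1 + (2 + 675*(3*I*√15)))*(1/364442) = (-1 + (2 + 2025*I*√15))*(1/364442) = (1 + 2025*I*√15)*(1/364442) = 1/364442 + 2025*I*√15/364442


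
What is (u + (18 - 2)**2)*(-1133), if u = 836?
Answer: -1237236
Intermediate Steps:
(u + (18 - 2)**2)*(-1133) = (836 + (18 - 2)**2)*(-1133) = (836 + 16**2)*(-1133) = (836 + 256)*(-1133) = 1092*(-1133) = -1237236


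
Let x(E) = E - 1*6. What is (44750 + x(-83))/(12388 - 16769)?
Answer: -44661/4381 ≈ -10.194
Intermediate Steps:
x(E) = -6 + E (x(E) = E - 6 = -6 + E)
(44750 + x(-83))/(12388 - 16769) = (44750 + (-6 - 83))/(12388 - 16769) = (44750 - 89)/(-4381) = 44661*(-1/4381) = -44661/4381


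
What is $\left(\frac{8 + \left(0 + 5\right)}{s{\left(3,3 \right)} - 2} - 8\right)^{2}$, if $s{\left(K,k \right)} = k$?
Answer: $25$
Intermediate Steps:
$\left(\frac{8 + \left(0 + 5\right)}{s{\left(3,3 \right)} - 2} - 8\right)^{2} = \left(\frac{8 + \left(0 + 5\right)}{3 - 2} - 8\right)^{2} = \left(\frac{8 + 5}{1} - 8\right)^{2} = \left(13 \cdot 1 - 8\right)^{2} = \left(13 - 8\right)^{2} = 5^{2} = 25$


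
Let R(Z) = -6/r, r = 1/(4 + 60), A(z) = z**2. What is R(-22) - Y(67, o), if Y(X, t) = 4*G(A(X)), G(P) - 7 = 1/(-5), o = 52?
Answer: -2056/5 ≈ -411.20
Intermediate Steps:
G(P) = 34/5 (G(P) = 7 + 1/(-5) = 7 + 1*(-1/5) = 7 - 1/5 = 34/5)
Y(X, t) = 136/5 (Y(X, t) = 4*(34/5) = 136/5)
r = 1/64 ≈ 0.015625
R(Z) = -384 (R(Z) = -6/1/64 = -6*64 = -384)
R(-22) - Y(67, o) = -384 - 1*136/5 = -384 - 136/5 = -2056/5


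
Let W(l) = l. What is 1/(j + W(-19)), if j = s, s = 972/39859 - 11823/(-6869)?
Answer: -273791471/4724108324 ≈ -0.057956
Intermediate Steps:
s = 477929625/273791471 (s = 972*(1/39859) - 11823*(-1/6869) = 972/39859 + 11823/6869 = 477929625/273791471 ≈ 1.7456)
j = 477929625/273791471 ≈ 1.7456
1/(j + W(-19)) = 1/(477929625/273791471 - 19) = 1/(-4724108324/273791471) = -273791471/4724108324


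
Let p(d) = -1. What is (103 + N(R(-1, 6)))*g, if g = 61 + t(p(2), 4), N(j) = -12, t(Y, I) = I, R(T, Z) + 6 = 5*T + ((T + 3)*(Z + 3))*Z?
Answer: 5915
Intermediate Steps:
R(T, Z) = -6 + 5*T + Z*(3 + T)*(3 + Z) (R(T, Z) = -6 + (5*T + ((T + 3)*(Z + 3))*Z) = -6 + (5*T + ((3 + T)*(3 + Z))*Z) = -6 + (5*T + Z*(3 + T)*(3 + Z)) = -6 + 5*T + Z*(3 + T)*(3 + Z))
g = 65 (g = 61 + 4 = 65)
(103 + N(R(-1, 6)))*g = (103 - 12)*65 = 91*65 = 5915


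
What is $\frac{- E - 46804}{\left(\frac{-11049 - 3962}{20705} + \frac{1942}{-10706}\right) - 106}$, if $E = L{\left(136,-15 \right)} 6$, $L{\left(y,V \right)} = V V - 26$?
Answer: $\frac{26335662635}{58657664} \approx 448.97$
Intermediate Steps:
$L{\left(y,V \right)} = -26 + V^{2}$ ($L{\left(y,V \right)} = V^{2} - 26 = -26 + V^{2}$)
$E = 1194$ ($E = \left(-26 + \left(-15\right)^{2}\right) 6 = \left(-26 + 225\right) 6 = 199 \cdot 6 = 1194$)
$\frac{- E - 46804}{\left(\frac{-11049 - 3962}{20705} + \frac{1942}{-10706}\right) - 106} = \frac{\left(-1\right) 1194 - 46804}{\left(\frac{-11049 - 3962}{20705} + \frac{1942}{-10706}\right) - 106} = \frac{-1194 - 46804}{\left(\left(-11049 - 3962\right) \frac{1}{20705} + 1942 \left(- \frac{1}{10706}\right)\right) - 106} = - \frac{47998}{\left(\left(-15011\right) \frac{1}{20705} - \frac{971}{5353}\right) - 106} = - \frac{47998}{\left(- \frac{15011}{20705} - \frac{971}{5353}\right) - 106} = - \frac{47998}{- \frac{994638}{1097365} - 106} = - \frac{47998}{- \frac{117315328}{1097365}} = \left(-47998\right) \left(- \frac{1097365}{117315328}\right) = \frac{26335662635}{58657664}$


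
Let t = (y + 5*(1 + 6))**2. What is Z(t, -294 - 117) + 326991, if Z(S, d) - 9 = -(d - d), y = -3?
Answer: 327000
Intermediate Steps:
t = 1024 (t = (-3 + 5*(1 + 6))**2 = (-3 + 5*7)**2 = (-3 + 35)**2 = 32**2 = 1024)
Z(S, d) = 9 (Z(S, d) = 9 - (d - d) = 9 - 1*0 = 9 + 0 = 9)
Z(t, -294 - 117) + 326991 = 9 + 326991 = 327000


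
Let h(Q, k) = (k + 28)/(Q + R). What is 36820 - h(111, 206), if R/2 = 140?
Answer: 14396386/391 ≈ 36819.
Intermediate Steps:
R = 280 (R = 2*140 = 280)
h(Q, k) = (28 + k)/(280 + Q) (h(Q, k) = (k + 28)/(Q + 280) = (28 + k)/(280 + Q))
36820 - h(111, 206) = 36820 - (28 + 206)/(280 + 111) = 36820 - 234/391 = 14396386/391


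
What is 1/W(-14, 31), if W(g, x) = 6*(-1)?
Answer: -⅙ ≈ -0.16667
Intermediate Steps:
W(g, x) = -6
1/W(-14, 31) = 1/(-6) = -⅙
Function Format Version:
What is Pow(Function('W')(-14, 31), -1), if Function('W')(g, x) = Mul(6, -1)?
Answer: Rational(-1, 6) ≈ -0.16667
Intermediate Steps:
Function('W')(g, x) = -6
Pow(Function('W')(-14, 31), -1) = Pow(-6, -1) = Rational(-1, 6)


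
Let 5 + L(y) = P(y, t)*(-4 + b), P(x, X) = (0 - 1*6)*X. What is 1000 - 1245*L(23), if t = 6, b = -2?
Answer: -261695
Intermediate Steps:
P(x, X) = -6*X (P(x, X) = (0 - 6)*X = -6*X)
L(y) = 211 (L(y) = -5 + (-6*6)*(-4 - 2) = -5 - 36*(-6) = -5 + 216 = 211)
1000 - 1245*L(23) = 1000 - 1245*211 = 1000 - 262695 = -261695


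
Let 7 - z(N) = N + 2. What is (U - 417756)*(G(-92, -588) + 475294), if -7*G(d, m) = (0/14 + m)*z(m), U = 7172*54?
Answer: -15998929608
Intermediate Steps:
U = 387288
z(N) = 5 - N (z(N) = 7 - (N + 2) = 7 - (2 + N) = 7 + (-2 - N) = 5 - N)
G(d, m) = -m*(5 - m)/7 (G(d, m) = -(0/14 + m)*(5 - m)/7 = -(0*(1/14) + m)*(5 - m)/7 = -(0 + m)*(5 - m)/7 = -m*(5 - m)/7)
(U - 417756)*(G(-92, -588) + 475294) = (387288 - 417756)*((⅐)*(-588)*(-5 - 588) + 475294) = -30468*((⅐)*(-588)*(-593) + 475294) = -30468*(49812 + 475294) = -30468*525106 = -15998929608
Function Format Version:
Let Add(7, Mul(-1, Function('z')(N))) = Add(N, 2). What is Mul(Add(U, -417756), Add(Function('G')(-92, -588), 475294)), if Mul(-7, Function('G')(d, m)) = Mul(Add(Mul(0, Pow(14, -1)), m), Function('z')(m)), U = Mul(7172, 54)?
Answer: -15998929608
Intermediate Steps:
U = 387288
Function('z')(N) = Add(5, Mul(-1, N)) (Function('z')(N) = Add(7, Mul(-1, Add(N, 2))) = Add(7, Mul(-1, Add(2, N))) = Add(7, Add(-2, Mul(-1, N))) = Add(5, Mul(-1, N)))
Function('G')(d, m) = Mul(Rational(-1, 7), m, Add(5, Mul(-1, m))) (Function('G')(d, m) = Mul(Rational(-1, 7), Mul(Add(Mul(0, Pow(14, -1)), m), Add(5, Mul(-1, m)))) = Mul(Rational(-1, 7), Mul(Add(Mul(0, Rational(1, 14)), m), Add(5, Mul(-1, m)))) = Mul(Rational(-1, 7), Mul(Add(0, m), Add(5, Mul(-1, m)))) = Mul(Rational(-1, 7), Mul(m, Add(5, Mul(-1, m)))) = Mul(Rational(-1, 7), m, Add(5, Mul(-1, m))))
Mul(Add(U, -417756), Add(Function('G')(-92, -588), 475294)) = Mul(Add(387288, -417756), Add(Mul(Rational(1, 7), -588, Add(-5, -588)), 475294)) = Mul(-30468, Add(Mul(Rational(1, 7), -588, -593), 475294)) = Mul(-30468, Add(49812, 475294)) = Mul(-30468, 525106) = -15998929608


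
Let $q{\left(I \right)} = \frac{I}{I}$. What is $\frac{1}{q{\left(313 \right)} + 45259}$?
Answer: $\frac{1}{45260} \approx 2.2095 \cdot 10^{-5}$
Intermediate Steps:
$q{\left(I \right)} = 1$
$\frac{1}{q{\left(313 \right)} + 45259} = \frac{1}{1 + 45259} = \frac{1}{45260}$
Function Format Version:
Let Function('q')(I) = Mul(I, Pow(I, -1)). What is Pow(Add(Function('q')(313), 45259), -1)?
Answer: Rational(1, 45260) ≈ 2.2095e-5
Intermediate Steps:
Function('q')(I) = 1
Pow(Add(Function('q')(313), 45259), -1) = Pow(Add(1, 45259), -1) = Pow(45260, -1) = Rational(1, 45260)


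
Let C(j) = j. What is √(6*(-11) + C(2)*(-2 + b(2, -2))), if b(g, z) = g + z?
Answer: I*√70 ≈ 8.3666*I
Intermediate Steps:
√(6*(-11) + C(2)*(-2 + b(2, -2))) = √(6*(-11) + 2*(-2 + (2 - 2))) = √(-66 + 2*(-2 + 0)) = √(-66 + 2*(-2)) = √(-66 - 4) = √(-70) = I*√70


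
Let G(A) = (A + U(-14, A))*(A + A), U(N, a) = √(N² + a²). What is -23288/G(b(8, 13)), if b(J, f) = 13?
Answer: 2911/49 - 2911*√365/637 ≈ -27.899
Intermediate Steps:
G(A) = 2*A*(A + √(196 + A²)) (G(A) = (A + √((-14)² + A²))*(A + A) = (A + √(196 + A²))*(2*A) = 2*A*(A + √(196 + A²)))
-23288/G(b(8, 13)) = -23288*1/(26*(13 + √(196 + 13²))) = -23288*1/(26*(13 + √(196 + 169))) = -23288*1/(26*(13 + √365)) = -23288/(338 + 26*√365)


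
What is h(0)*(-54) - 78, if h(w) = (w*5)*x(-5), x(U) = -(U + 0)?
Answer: -78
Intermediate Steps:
x(U) = -U
h(w) = 25*w (h(w) = (w*5)*(-1*(-5)) = (5*w)*5 = 25*w)
h(0)*(-54) - 78 = (25*0)*(-54) - 78 = 0*(-54) - 78 = 0 - 78 = -78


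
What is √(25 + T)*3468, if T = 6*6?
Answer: 3468*√61 ≈ 27086.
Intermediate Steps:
T = 36
√(25 + T)*3468 = √(25 + 36)*3468 = √61*3468 = 3468*√61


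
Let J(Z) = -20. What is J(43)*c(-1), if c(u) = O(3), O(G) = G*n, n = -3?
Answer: 180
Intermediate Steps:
O(G) = -3*G (O(G) = G*(-3) = -3*G)
c(u) = -9 (c(u) = -3*3 = -9)
J(43)*c(-1) = -20*(-9) = 180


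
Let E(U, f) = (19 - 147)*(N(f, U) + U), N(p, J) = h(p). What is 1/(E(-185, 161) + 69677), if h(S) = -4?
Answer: 1/93869 ≈ 1.0653e-5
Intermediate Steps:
N(p, J) = -4
E(U, f) = 512 - 128*U (E(U, f) = (19 - 147)*(-4 + U) = -128*(-4 + U) = 512 - 128*U)
1/(E(-185, 161) + 69677) = 1/((512 - 128*(-185)) + 69677) = 1/((512 + 23680) + 69677) = 1/(24192 + 69677) = 1/93869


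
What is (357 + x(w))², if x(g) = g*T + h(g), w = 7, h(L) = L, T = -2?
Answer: 122500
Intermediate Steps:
x(g) = -g (x(g) = g*(-2) + g = -2*g + g = -g)
(357 + x(w))² = (357 - 1*7)² = (357 - 7)² = 350² = 122500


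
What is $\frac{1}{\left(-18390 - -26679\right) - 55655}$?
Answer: $- \frac{1}{47366} \approx -2.1112 \cdot 10^{-5}$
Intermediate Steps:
$\frac{1}{\left(-18390 - -26679\right) - 55655} = \frac{1}{\left(-18390 + 26679\right) - 55655} = \frac{1}{8289 - 55655} = \frac{1}{-47366} = - \frac{1}{47366}$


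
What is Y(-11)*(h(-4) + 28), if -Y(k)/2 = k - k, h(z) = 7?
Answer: 0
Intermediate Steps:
Y(k) = 0 (Y(k) = -2*(k - k) = -2*0 = 0)
Y(-11)*(h(-4) + 28) = 0*(7 + 28) = 0*35 = 0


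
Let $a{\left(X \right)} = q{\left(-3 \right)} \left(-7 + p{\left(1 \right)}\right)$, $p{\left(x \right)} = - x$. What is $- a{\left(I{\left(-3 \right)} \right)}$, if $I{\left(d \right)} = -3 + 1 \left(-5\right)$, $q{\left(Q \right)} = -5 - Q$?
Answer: $-16$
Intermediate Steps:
$I{\left(d \right)} = -8$ ($I{\left(d \right)} = -3 - 5 = -8$)
$a{\left(X \right)} = 16$ ($a{\left(X \right)} = \left(-5 - -3\right) \left(-7 - 1\right) = \left(-5 + 3\right) \left(-7 - 1\right) = \left(-2\right) \left(-8\right) = 16$)
$- a{\left(I{\left(-3 \right)} \right)} = \left(-1\right) 16 = -16$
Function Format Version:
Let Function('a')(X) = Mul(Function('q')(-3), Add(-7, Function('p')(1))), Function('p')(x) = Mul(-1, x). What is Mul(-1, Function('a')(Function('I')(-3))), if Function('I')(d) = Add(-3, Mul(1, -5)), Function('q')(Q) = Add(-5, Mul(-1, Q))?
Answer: -16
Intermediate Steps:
Function('I')(d) = -8 (Function('I')(d) = Add(-3, -5) = -8)
Function('a')(X) = 16 (Function('a')(X) = Mul(Add(-5, Mul(-1, -3)), Add(-7, Mul(-1, 1))) = Mul(Add(-5, 3), Add(-7, -1)) = Mul(-2, -8) = 16)
Mul(-1, Function('a')(Function('I')(-3))) = Mul(-1, 16) = -16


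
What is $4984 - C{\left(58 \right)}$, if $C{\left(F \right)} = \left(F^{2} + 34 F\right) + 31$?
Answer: $-383$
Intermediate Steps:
$C{\left(F \right)} = 31 + F^{2} + 34 F$
$4984 - C{\left(58 \right)} = 4984 - \left(31 + 58^{2} + 34 \cdot 58\right) = 4984 - \left(31 + 3364 + 1972\right) = 4984 - 5367 = -383$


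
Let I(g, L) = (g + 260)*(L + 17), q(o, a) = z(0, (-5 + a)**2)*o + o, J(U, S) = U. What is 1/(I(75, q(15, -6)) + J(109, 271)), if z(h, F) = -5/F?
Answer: 121/1285184 ≈ 9.4150e-5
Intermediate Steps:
q(o, a) = o - 5*o/(-5 + a)**2 (q(o, a) = (-5/(-5 + a)**2)*o + o = -5*o/(-5 + a)**2 + o = o - 5*o/(-5 + a)**2)
I(g, L) = (17 + L)*(260 + g) (I(g, L) = (260 + g)*(17 + L) = (17 + L)*(260 + g))
1/(I(75, q(15, -6)) + J(109, 271)) = 1/((4420 + 17*75 + 260*(15 - 5*15/(-5 - 6)**2) + (15 - 5*15/(-5 - 6)**2)*75) + 109) = 1/((4420 + 1275 + 260*(15 - 5*15/(-11)**2) + (15 - 5*15/(-11)**2)*75) + 109) = 1/((4420 + 1275 + 260*(15 - 5*15*1/121) + (15 - 5*15*1/121)*75) + 109) = 1/((4420 + 1275 + 260*(15 - 75/121) + (15 - 75/121)*75) + 109) = 1/((4420 + 1275 + 260*(1740/121) + (1740/121)*75) + 109) = 1/((4420 + 1275 + 452400/121 + 130500/121) + 109) = 1/(1271995/121 + 109) = 1/(1285184/121) = 121/1285184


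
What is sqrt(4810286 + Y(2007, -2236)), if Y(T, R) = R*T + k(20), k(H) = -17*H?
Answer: sqrt(322294) ≈ 567.71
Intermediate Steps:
Y(T, R) = -340 + R*T (Y(T, R) = R*T - 17*20 = R*T - 340 = -340 + R*T)
sqrt(4810286 + Y(2007, -2236)) = sqrt(4810286 + (-340 - 2236*2007)) = sqrt(4810286 + (-340 - 4487652)) = sqrt(4810286 - 4487992) = sqrt(322294)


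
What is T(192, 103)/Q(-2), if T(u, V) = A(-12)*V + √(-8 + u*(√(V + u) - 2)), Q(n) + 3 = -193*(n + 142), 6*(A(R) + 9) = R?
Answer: 1133/27023 - 2*√(-98 + 48*√295)/27023 ≈ 0.039932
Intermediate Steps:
A(R) = -9 + R/6
Q(n) = -27409 - 193*n (Q(n) = -3 - 193*(n + 142) = -3 - 193*(142 + n) = -3 + (-27406 - 193*n) = -27409 - 193*n)
T(u, V) = √(-8 + u*(-2 + √(V + u))) - 11*V (T(u, V) = (-9 + (⅙)*(-12))*V + √(-8 + u*(√(V + u) - 2)) = (-9 - 2)*V + √(-8 + u*(-2 + √(V + u))) = -11*V + √(-8 + u*(-2 + √(V + u))) = √(-8 + u*(-2 + √(V + u))) - 11*V)
T(192, 103)/Q(-2) = (√(-8 - 2*192 + 192*√(103 + 192)) - 11*103)/(-27409 - 193*(-2)) = (√(-8 - 384 + 192*√295) - 1133)/(-27409 + 386) = (√(-392 + 192*√295) - 1133)/(-27023) = (-1133 + √(-392 + 192*√295))*(-1/27023) = 1133/27023 - √(-392 + 192*√295)/27023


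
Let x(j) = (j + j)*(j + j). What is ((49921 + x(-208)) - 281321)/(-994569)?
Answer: 19448/331523 ≈ 0.058663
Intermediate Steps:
x(j) = 4*j² (x(j) = (2*j)*(2*j) = 4*j²)
((49921 + x(-208)) - 281321)/(-994569) = ((49921 + 4*(-208)²) - 281321)/(-994569) = ((49921 + 4*43264) - 281321)*(-1/994569) = ((49921 + 173056) - 281321)*(-1/994569) = (222977 - 281321)*(-1/994569) = -58344*(-1/994569) = 19448/331523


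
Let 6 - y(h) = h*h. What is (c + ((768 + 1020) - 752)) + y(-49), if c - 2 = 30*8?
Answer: -1117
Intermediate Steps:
c = 242 (c = 2 + 30*8 = 2 + 240 = 242)
y(h) = 6 - h**2 (y(h) = 6 - h*h = 6 - h**2)
(c + ((768 + 1020) - 752)) + y(-49) = (242 + ((768 + 1020) - 752)) + (6 - 1*(-49)**2) = (242 + (1788 - 752)) + (6 - 1*2401) = (242 + 1036) + (6 - 2401) = 1278 - 2395 = -1117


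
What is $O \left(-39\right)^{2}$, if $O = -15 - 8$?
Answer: $-34983$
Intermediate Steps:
$O = -23$ ($O = -15 - 8 = -23$)
$O \left(-39\right)^{2} = - 23 \left(-39\right)^{2} = \left(-23\right) 1521 = -34983$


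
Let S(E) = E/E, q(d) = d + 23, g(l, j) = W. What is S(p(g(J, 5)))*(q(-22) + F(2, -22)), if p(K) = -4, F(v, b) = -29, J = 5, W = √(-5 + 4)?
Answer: -28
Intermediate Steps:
W = I (W = √(-1) = I ≈ 1.0*I)
g(l, j) = I
q(d) = 23 + d
S(E) = 1
S(p(g(J, 5)))*(q(-22) + F(2, -22)) = 1*((23 - 22) - 29) = 1*(1 - 29) = 1*(-28) = -28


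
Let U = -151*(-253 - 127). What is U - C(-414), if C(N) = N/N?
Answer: 57379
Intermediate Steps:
C(N) = 1
U = 57380 (U = -151*(-380) = 57380)
U - C(-414) = 57380 - 1*1 = 57380 - 1 = 57379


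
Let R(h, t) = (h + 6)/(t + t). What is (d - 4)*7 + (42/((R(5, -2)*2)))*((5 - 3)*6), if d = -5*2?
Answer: -2086/11 ≈ -189.64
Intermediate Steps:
R(h, t) = (6 + h)/(2*t) (R(h, t) = (6 + h)/((2*t)) = (6 + h)*(1/(2*t)) = (6 + h)/(2*t))
d = -10
(d - 4)*7 + (42/((R(5, -2)*2)))*((5 - 3)*6) = (-10 - 4)*7 + (42/((((1/2)*(6 + 5)/(-2))*2)))*((5 - 3)*6) = -14*7 + (42/((((1/2)*(-1/2)*11)*2)))*(2*6) = -98 + (42/((-11/4*2)))*12 = -98 + (42/(-11/2))*12 = -98 + (42*(-2/11))*12 = -98 - 84/11*12 = -98 - 1008/11 = -2086/11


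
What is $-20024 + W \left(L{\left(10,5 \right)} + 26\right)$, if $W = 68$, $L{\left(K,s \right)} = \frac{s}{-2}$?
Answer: $-18426$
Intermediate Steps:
$L{\left(K,s \right)} = - \frac{s}{2}$ ($L{\left(K,s \right)} = s \left(- \frac{1}{2}\right) = - \frac{s}{2}$)
$-20024 + W \left(L{\left(10,5 \right)} + 26\right) = -20024 + 68 \left(\left(- \frac{1}{2}\right) 5 + 26\right) = -20024 + 68 \left(- \frac{5}{2} + 26\right) = -20024 + 68 \cdot \frac{47}{2} = -20024 + 1598 = -18426$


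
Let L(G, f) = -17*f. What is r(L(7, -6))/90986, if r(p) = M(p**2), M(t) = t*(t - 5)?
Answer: 54095598/45493 ≈ 1189.1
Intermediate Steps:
M(t) = t*(-5 + t)
r(p) = p**2*(-5 + p**2)
r(L(7, -6))/90986 = ((-17*(-6))**2*(-5 + (-17*(-6))**2))/90986 = (102**2*(-5 + 102**2))*(1/90986) = (10404*(-5 + 10404))*(1/90986) = (10404*10399)*(1/90986) = 108191196*(1/90986) = 54095598/45493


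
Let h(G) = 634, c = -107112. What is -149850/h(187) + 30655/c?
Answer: -8035084235/33954504 ≈ -236.64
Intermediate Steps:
-149850/h(187) + 30655/c = -149850/634 + 30655/(-107112) = -149850*1/634 + 30655*(-1/107112) = -74925/317 - 30655/107112 = -8035084235/33954504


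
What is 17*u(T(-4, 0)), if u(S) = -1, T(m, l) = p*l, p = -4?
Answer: -17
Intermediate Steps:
T(m, l) = -4*l
17*u(T(-4, 0)) = 17*(-1) = -17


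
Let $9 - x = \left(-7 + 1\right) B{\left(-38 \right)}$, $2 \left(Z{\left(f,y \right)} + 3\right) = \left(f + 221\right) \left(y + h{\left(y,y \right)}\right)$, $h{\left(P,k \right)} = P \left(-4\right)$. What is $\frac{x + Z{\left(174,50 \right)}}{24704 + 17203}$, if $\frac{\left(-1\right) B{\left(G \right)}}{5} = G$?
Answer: $- \frac{9493}{13969} \approx -0.67958$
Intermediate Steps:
$h{\left(P,k \right)} = - 4 P$
$B{\left(G \right)} = - 5 G$
$Z{\left(f,y \right)} = -3 - \frac{3 y \left(221 + f\right)}{2}$ ($Z{\left(f,y \right)} = -3 + \frac{\left(f + 221\right) \left(y - 4 y\right)}{2} = -3 + \frac{\left(221 + f\right) \left(- 3 y\right)}{2} = -3 + \frac{\left(-3\right) y \left(221 + f\right)}{2} = -3 - \frac{3 y \left(221 + f\right)}{2}$)
$x = 1149$ ($x = 9 - \left(-7 + 1\right) \left(\left(-5\right) \left(-38\right)\right) = 9 - \left(-6\right) 190 = 9 - -1140 = 9 + 1140 = 1149$)
$\frac{x + Z{\left(174,50 \right)}}{24704 + 17203} = \frac{1149 - \left(16578 + 13050\right)}{24704 + 17203} = \frac{1149 - 29628}{41907} = \left(1149 - 29628\right) \frac{1}{41907} = \left(-28479\right) \frac{1}{41907} = - \frac{9493}{13969}$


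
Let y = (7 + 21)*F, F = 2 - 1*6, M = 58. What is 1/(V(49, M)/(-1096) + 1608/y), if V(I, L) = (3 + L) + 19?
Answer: -1918/27677 ≈ -0.069299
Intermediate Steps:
F = -4 (F = 2 - 6 = -4)
V(I, L) = 22 + L
y = -112 (y = (7 + 21)*(-4) = 28*(-4) = -112)
1/(V(49, M)/(-1096) + 1608/y) = 1/((22 + 58)/(-1096) + 1608/(-112)) = 1/(80*(-1/1096) + 1608*(-1/112)) = 1/(-10/137 - 201/14) = 1/(-27677/1918) = -1918/27677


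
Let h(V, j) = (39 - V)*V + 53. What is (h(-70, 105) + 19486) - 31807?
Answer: -19898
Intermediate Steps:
h(V, j) = 53 + V*(39 - V) (h(V, j) = V*(39 - V) + 53 = 53 + V*(39 - V))
(h(-70, 105) + 19486) - 31807 = ((53 - 1*(-70)**2 + 39*(-70)) + 19486) - 31807 = ((53 - 1*4900 - 2730) + 19486) - 31807 = ((53 - 4900 - 2730) + 19486) - 31807 = (-7577 + 19486) - 31807 = 11909 - 31807 = -19898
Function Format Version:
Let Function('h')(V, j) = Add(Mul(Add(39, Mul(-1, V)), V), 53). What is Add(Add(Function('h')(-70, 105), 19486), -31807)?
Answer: -19898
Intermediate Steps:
Function('h')(V, j) = Add(53, Mul(V, Add(39, Mul(-1, V)))) (Function('h')(V, j) = Add(Mul(V, Add(39, Mul(-1, V))), 53) = Add(53, Mul(V, Add(39, Mul(-1, V)))))
Add(Add(Function('h')(-70, 105), 19486), -31807) = Add(Add(Add(53, Mul(-1, Pow(-70, 2)), Mul(39, -70)), 19486), -31807) = Add(Add(Add(53, Mul(-1, 4900), -2730), 19486), -31807) = Add(Add(Add(53, -4900, -2730), 19486), -31807) = Add(Add(-7577, 19486), -31807) = Add(11909, -31807) = -19898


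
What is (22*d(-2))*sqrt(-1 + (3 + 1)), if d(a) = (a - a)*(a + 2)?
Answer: 0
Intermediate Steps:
d(a) = 0 (d(a) = 0*(2 + a) = 0)
(22*d(-2))*sqrt(-1 + (3 + 1)) = (22*0)*sqrt(-1 + (3 + 1)) = 0*sqrt(-1 + 4) = 0*sqrt(3) = 0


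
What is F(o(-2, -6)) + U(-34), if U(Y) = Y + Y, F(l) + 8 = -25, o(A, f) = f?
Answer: -101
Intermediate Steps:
F(l) = -33 (F(l) = -8 - 25 = -33)
U(Y) = 2*Y
F(o(-2, -6)) + U(-34) = -33 + 2*(-34) = -33 - 68 = -101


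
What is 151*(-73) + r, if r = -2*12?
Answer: -11047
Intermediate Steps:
r = -24
151*(-73) + r = 151*(-73) - 24 = -11023 - 24 = -11047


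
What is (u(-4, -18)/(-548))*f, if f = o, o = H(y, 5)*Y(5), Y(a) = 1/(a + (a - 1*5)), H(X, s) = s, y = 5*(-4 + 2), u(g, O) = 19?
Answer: -19/548 ≈ -0.034672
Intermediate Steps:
y = -10 (y = 5*(-2) = -10)
Y(a) = 1/(-5 + 2*a) (Y(a) = 1/(a + (a - 5)) = 1/(a + (-5 + a)) = 1/(-5 + 2*a))
o = 1 (o = 5/(-5 + 2*5) = 5/(-5 + 10) = 5/5 = 5*(1/5) = 1)
f = 1
(u(-4, -18)/(-548))*f = (19/(-548))*1 = (19*(-1/548))*1 = -19/548*1 = -19/548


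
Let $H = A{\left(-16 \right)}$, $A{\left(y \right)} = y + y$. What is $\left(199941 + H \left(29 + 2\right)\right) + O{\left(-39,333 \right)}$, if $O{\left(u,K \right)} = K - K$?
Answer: $198949$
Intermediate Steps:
$A{\left(y \right)} = 2 y$
$O{\left(u,K \right)} = 0$
$H = -32$ ($H = 2 \left(-16\right) = -32$)
$\left(199941 + H \left(29 + 2\right)\right) + O{\left(-39,333 \right)} = \left(199941 - 32 \left(29 + 2\right)\right) + 0 = \left(199941 - 992\right) + 0 = 198949 + 0 = 198949$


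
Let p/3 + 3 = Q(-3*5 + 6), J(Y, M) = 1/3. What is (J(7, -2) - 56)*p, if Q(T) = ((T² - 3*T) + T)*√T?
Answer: 501 - 49599*I ≈ 501.0 - 49599.0*I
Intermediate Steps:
J(Y, M) = ⅓
Q(T) = √T*(T² - 2*T) (Q(T) = (T² - 2*T)*√T = √T*(T² - 2*T))
p = -9 + 891*I (p = -9 + 3*((-3*5 + 6)^(3/2)*(-2 + (-3*5 + 6))) = -9 + 3*((-15 + 6)^(3/2)*(-2 + (-15 + 6))) = -9 + 3*((-9)^(3/2)*(-2 - 9)) = -9 + 3*(-27*I*(-11)) = -9 + 3*(297*I) = -9 + 891*I ≈ -9.0 + 891.0*I)
(J(7, -2) - 56)*p = (⅓ - 56)*(-9 + 891*I) = -167*(-9 + 891*I)/3 = 501 - 49599*I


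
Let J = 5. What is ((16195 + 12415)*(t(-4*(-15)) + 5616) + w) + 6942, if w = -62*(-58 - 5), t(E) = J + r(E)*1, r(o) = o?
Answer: 162544258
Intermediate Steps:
t(E) = 5 + E (t(E) = 5 + E*1 = 5 + E)
w = 3906 (w = -62*(-63) = 3906)
((16195 + 12415)*(t(-4*(-15)) + 5616) + w) + 6942 = ((16195 + 12415)*((5 - 4*(-15)) + 5616) + 3906) + 6942 = (28610*((5 + 60) + 5616) + 3906) + 6942 = (28610*(65 + 5616) + 3906) + 6942 = (28610*5681 + 3906) + 6942 = (162533410 + 3906) + 6942 = 162537316 + 6942 = 162544258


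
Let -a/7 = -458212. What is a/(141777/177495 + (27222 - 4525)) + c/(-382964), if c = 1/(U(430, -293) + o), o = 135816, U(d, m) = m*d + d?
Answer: 11646229829412190609/82414684236289984 ≈ 141.31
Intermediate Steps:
a = 3207484 (a = -7*(-458212) = 3207484)
U(d, m) = d + d*m (U(d, m) = d*m + d = d + d*m)
c = 1/10256 (c = 1/(430*(1 - 293) + 135816) = 1/(430*(-292) + 135816) = 1/(-125560 + 135816) = 1/10256 ≈ 9.7504e-5)
a/(141777/177495 + (27222 - 4525)) + c/(-382964) = 3207484/(141777/177495 + (27222 - 4525)) + (1/10256)/(-382964) = 3207484/(141777*(1/177495) + 22697) + (1/10256)*(-1/382964) = 3207484/(47259/59165 + 22697) - 1/3927678784 = 3207484/(1342915264/59165) - 1/3927678784 = 3207484*(59165/1342915264) - 1/3927678784 = 47442697715/335728816 - 1/3927678784 = 11646229829412190609/82414684236289984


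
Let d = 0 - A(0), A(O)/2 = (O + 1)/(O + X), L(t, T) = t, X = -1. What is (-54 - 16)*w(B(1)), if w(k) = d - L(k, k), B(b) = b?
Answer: -70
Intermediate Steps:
A(O) = 2*(1 + O)/(-1 + O) (A(O) = 2*((O + 1)/(O - 1)) = 2*((1 + O)/(-1 + O)) = 2*(1 + O)/(-1 + O))
d = 2 (d = 0 - 2*(1 + 0)/(-1 + 0) = 0 - 2/(-1) = 0 - 2*(-1) = 0 - 1*(-2) = 0 + 2 = 2)
w(k) = 2 - k
(-54 - 16)*w(B(1)) = (-54 - 16)*(2 - 1*1) = -70*(2 - 1) = -70*1 = -70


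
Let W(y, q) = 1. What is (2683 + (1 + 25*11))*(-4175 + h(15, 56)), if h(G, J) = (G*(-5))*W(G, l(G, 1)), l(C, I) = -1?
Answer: -12575750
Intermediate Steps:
h(G, J) = -5*G (h(G, J) = (G*(-5))*1 = -5*G*1 = -5*G)
(2683 + (1 + 25*11))*(-4175 + h(15, 56)) = (2683 + (1 + 25*11))*(-4175 - 5*15) = (2683 + (1 + 275))*(-4175 - 75) = (2683 + 276)*(-4250) = 2959*(-4250) = -12575750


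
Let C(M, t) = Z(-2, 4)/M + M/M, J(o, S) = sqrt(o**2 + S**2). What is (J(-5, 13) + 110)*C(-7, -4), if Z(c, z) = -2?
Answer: 990/7 + 9*sqrt(194)/7 ≈ 159.34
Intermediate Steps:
J(o, S) = sqrt(S**2 + o**2)
C(M, t) = 1 - 2/M (C(M, t) = -2/M + M/M = -2/M + 1 = 1 - 2/M)
(J(-5, 13) + 110)*C(-7, -4) = (sqrt(13**2 + (-5)**2) + 110)*((-2 - 7)/(-7)) = (sqrt(169 + 25) + 110)*(-1/7*(-9)) = (sqrt(194) + 110)*(9/7) = (110 + sqrt(194))*(9/7) = 990/7 + 9*sqrt(194)/7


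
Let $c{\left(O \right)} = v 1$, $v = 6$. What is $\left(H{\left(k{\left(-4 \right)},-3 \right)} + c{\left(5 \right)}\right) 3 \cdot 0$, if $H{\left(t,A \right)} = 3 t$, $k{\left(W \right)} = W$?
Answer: $0$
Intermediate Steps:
$c{\left(O \right)} = 6$ ($c{\left(O \right)} = 6 \cdot 1 = 6$)
$\left(H{\left(k{\left(-4 \right)},-3 \right)} + c{\left(5 \right)}\right) 3 \cdot 0 = \left(3 \left(-4\right) + 6\right) 3 \cdot 0 = \left(-12 + 6\right) 0 = \left(-6\right) 0 = 0$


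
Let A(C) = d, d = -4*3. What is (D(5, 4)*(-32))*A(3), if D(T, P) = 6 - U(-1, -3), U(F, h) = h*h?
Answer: -1152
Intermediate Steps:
U(F, h) = h²
d = -12
A(C) = -12
D(T, P) = -3 (D(T, P) = 6 - 1*(-3)² = 6 - 1*9 = 6 - 9 = -3)
(D(5, 4)*(-32))*A(3) = -3*(-32)*(-12) = 96*(-12) = -1152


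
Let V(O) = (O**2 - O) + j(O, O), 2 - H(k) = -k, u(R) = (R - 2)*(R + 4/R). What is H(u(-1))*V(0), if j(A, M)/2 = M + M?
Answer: 0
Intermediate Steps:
u(R) = (-2 + R)*(R + 4/R)
j(A, M) = 4*M (j(A, M) = 2*(M + M) = 2*(2*M) = 4*M)
H(k) = 2 + k (H(k) = 2 - (-1)*k = 2 + k)
V(O) = O**2 + 3*O (V(O) = (O**2 - O) + 4*O = O**2 + 3*O)
H(u(-1))*V(0) = (2 + (4 + (-1)**2 - 8/(-1) - 2*(-1)))*(0*(3 + 0)) = (2 + (4 + 1 - 8*(-1) + 2))*(0*3) = (2 + (4 + 1 + 8 + 2))*0 = (2 + 15)*0 = 17*0 = 0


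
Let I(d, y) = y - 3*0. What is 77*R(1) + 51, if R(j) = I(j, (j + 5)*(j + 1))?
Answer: 975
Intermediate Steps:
I(d, y) = y (I(d, y) = y + 0 = y)
R(j) = (1 + j)*(5 + j) (R(j) = (j + 5)*(j + 1) = (5 + j)*(1 + j) = (1 + j)*(5 + j))
77*R(1) + 51 = 77*(5 + 1**2 + 6*1) + 51 = 77*(5 + 1 + 6) + 51 = 77*12 + 51 = 924 + 51 = 975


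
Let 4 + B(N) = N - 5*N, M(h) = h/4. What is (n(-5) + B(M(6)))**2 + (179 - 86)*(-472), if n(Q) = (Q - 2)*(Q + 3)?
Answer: -43880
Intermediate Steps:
M(h) = h/4 (M(h) = h*(1/4) = h/4)
n(Q) = (-2 + Q)*(3 + Q)
B(N) = -4 - 4*N (B(N) = -4 + (N - 5*N) = -4 - 4*N)
(n(-5) + B(M(6)))**2 + (179 - 86)*(-472) = ((-6 - 5 + (-5)**2) + (-4 - 6))**2 + (179 - 86)*(-472) = ((-6 - 5 + 25) + (-4 - 4*3/2))**2 + 93*(-472) = (14 + (-4 - 6))**2 - 43896 = (14 - 10)**2 - 43896 = 4**2 - 43896 = 16 - 43896 = -43880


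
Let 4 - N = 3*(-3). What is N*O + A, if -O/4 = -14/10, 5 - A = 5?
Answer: 364/5 ≈ 72.800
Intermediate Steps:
N = 13 (N = 4 - 3*(-3) = 4 - 1*(-9) = 4 + 9 = 13)
A = 0 (A = 5 - 1*5 = 5 - 5 = 0)
O = 28/5 (O = -(-56)/10 = -4*(-7/5) = 28/5 ≈ 5.6000)
N*O + A = 13*(28/5) + 0 = 364/5 + 0 = 364/5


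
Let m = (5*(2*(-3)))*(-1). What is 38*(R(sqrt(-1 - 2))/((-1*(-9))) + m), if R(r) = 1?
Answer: 10298/9 ≈ 1144.2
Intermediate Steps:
m = 30 (m = (5*(-6))*(-1) = -30*(-1) = 30)
38*(R(sqrt(-1 - 2))/((-1*(-9))) + m) = 38*(1/(-1*(-9)) + 30) = 38*(1/9 + 30) = 38*(271/9) = 10298/9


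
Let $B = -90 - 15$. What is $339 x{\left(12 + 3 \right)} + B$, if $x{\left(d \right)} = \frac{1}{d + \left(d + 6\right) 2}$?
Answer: $- \frac{1882}{19} \approx -99.053$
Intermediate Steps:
$x{\left(d \right)} = \frac{1}{12 + 3 d}$ ($x{\left(d \right)} = \frac{1}{d + \left(6 + d\right) 2} = \frac{1}{d + \left(12 + 2 d\right)} = \frac{1}{12 + 3 d}$)
$B = -105$ ($B = -90 - 15 = -105$)
$339 x{\left(12 + 3 \right)} + B = 339 \frac{1}{3 \left(4 + \left(12 + 3\right)\right)} - 105 = 339 \frac{1}{3 \left(4 + 15\right)} - 105 = 339 \frac{1}{3 \cdot 19} - 105 = 339 \cdot \frac{1}{3} \cdot \frac{1}{19} - 105 = 339 \cdot \frac{1}{57} - 105 = \frac{113}{19} - 105 = - \frac{1882}{19}$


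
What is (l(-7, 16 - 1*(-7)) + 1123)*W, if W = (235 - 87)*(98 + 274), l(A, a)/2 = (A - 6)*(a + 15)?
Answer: 7432560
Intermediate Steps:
l(A, a) = 2*(-6 + A)*(15 + a) (l(A, a) = 2*((A - 6)*(a + 15)) = 2*((-6 + A)*(15 + a)) = 2*(-6 + A)*(15 + a))
W = 55056 (W = 148*372 = 55056)
(l(-7, 16 - 1*(-7)) + 1123)*W = ((-180 - 12*(16 - 1*(-7)) + 30*(-7) + 2*(-7)*(16 - 1*(-7))) + 1123)*55056 = ((-180 - 12*(16 + 7) - 210 + 2*(-7)*(16 + 7)) + 1123)*55056 = ((-180 - 12*23 - 210 + 2*(-7)*23) + 1123)*55056 = ((-180 - 276 - 210 - 322) + 1123)*55056 = (-988 + 1123)*55056 = 135*55056 = 7432560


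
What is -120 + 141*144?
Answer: 20184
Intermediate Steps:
-120 + 141*144 = -120 + 20304 = 20184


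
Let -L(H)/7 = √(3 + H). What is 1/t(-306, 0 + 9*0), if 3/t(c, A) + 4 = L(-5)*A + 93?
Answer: 89/3 ≈ 29.667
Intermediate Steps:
L(H) = -7*√(3 + H)
t(c, A) = 3/(89 - 7*I*A*√2) (t(c, A) = 3/(-4 + ((-7*√(3 - 5))*A + 93)) = 3/(-4 + ((-7*I*√2)*A + 93)) = 3/(-4 + (-7*I*A*√2 + 93)) = 3/(-4 + (93 - 7*I*A*√2)) = 3/(89 - 7*I*A*√2))
1/t(-306, 0 + 9*0) = 1/(3/(89 - 7*I*(0 + 9*0)*√2)) = 1/(3/(89 - 7*I*(0 + 0)*√2)) = 1/(3/(89 - 7*I*0*√2)) = 1/(3/(89 + 0)) = 1/(3/89) = 89/3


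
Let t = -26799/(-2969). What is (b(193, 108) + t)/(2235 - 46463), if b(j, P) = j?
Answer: -149954/32828233 ≈ -0.0045678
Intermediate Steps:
t = 26799/2969 (t = -26799*(-1/2969) = 26799/2969 ≈ 9.0263)
(b(193, 108) + t)/(2235 - 46463) = (193 + 26799/2969)/(2235 - 46463) = (599816/2969)/(-44228) = (599816/2969)*(-1/44228) = -149954/32828233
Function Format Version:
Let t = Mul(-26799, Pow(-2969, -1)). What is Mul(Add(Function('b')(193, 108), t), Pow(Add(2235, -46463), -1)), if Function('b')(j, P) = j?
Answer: Rational(-149954, 32828233) ≈ -0.0045678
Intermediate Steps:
t = Rational(26799, 2969) (t = Mul(-26799, Rational(-1, 2969)) = Rational(26799, 2969) ≈ 9.0263)
Mul(Add(Function('b')(193, 108), t), Pow(Add(2235, -46463), -1)) = Mul(Add(193, Rational(26799, 2969)), Pow(Add(2235, -46463), -1)) = Mul(Rational(599816, 2969), Pow(-44228, -1)) = Mul(Rational(599816, 2969), Rational(-1, 44228)) = Rational(-149954, 32828233)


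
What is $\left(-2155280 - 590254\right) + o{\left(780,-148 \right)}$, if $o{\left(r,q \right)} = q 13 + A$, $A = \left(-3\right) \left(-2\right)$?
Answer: $-2747452$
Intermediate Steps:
$A = 6$
$o{\left(r,q \right)} = 6 + 13 q$ ($o{\left(r,q \right)} = q 13 + 6 = 13 q + 6 = 6 + 13 q$)
$\left(-2155280 - 590254\right) + o{\left(780,-148 \right)} = \left(-2155280 - 590254\right) + \left(6 + 13 \left(-148\right)\right) = \left(-2155280 - 590254\right) + \left(6 - 1924\right) = -2745534 - 1918 = -2747452$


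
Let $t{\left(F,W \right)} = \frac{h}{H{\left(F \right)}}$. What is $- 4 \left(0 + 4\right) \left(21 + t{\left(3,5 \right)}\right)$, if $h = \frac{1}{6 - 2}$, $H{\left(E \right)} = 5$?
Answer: $- \frac{1684}{5} \approx -336.8$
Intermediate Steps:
$h = \frac{1}{4} \approx 0.25$
$t{\left(F,W \right)} = \frac{1}{20}$ ($t{\left(F,W \right)} = \frac{1}{4 \cdot 5} = \frac{1}{4} \cdot \frac{1}{5} = \frac{1}{20}$)
$- 4 \left(0 + 4\right) \left(21 + t{\left(3,5 \right)}\right) = - 4 \left(0 + 4\right) \left(21 + \frac{1}{20}\right) = \left(-4\right) 4 \cdot \frac{421}{20} = \left(-16\right) \frac{421}{20} = - \frac{1684}{5}$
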